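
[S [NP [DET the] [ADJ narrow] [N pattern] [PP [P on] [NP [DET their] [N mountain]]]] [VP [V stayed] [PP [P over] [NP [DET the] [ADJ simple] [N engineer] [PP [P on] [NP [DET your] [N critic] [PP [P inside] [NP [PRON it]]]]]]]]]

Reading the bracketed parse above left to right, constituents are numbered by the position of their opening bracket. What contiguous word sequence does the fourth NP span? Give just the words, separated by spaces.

Opening `[NP` markers occur at word positions 1, 5, 9, 13, 16; the fourth of these opens the constituent [NP your critic inside it].

your critic inside it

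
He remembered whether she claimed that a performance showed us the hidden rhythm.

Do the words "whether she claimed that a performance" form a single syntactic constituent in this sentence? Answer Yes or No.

No

"whether" belongs to the complementizer "whether" while "performance" belongs to the clause "she claimed that a performance showed us the hidden rhythm"; a span that runs across that boundary is not a single phrase.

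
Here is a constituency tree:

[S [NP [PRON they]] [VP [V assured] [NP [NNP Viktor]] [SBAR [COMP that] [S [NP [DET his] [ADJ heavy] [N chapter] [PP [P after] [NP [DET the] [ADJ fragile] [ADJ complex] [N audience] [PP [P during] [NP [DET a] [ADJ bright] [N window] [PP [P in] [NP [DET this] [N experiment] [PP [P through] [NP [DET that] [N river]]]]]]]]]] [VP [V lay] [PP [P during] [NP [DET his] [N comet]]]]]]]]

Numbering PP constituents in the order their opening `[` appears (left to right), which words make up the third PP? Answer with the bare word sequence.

in this experiment through that river

The PP opening brackets appear, in order, over: "after the fragile complex audience during a bright window in this experiment through that river"; "during a bright window in this experiment through that river"; "in this experiment through that river"; "through that river"; "during his comet". The third one spans "in this experiment through that river".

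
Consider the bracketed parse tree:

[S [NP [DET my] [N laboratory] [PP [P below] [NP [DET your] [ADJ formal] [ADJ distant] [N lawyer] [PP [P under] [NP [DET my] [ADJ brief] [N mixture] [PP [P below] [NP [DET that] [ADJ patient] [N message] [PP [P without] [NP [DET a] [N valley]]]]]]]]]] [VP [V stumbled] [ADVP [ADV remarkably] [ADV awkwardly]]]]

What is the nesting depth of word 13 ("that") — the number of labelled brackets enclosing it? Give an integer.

Path from the root down to the word: S → NP → PP → NP → PP → NP → PP → NP → DET. That is 9 enclosing brackets.

9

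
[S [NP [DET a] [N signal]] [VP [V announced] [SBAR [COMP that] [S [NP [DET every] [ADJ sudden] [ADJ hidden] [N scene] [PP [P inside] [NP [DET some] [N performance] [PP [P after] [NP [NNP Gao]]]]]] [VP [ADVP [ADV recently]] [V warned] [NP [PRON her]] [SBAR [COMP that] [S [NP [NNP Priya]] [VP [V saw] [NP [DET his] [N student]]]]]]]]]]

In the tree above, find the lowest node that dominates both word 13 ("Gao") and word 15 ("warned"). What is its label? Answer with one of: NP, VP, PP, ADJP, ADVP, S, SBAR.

S

Both words fall inside [S every sudden hidden scene inside some performance after Gao recently warned her that Priya saw his student] (words 5–21), and no smaller constituent contains them both. Label: S.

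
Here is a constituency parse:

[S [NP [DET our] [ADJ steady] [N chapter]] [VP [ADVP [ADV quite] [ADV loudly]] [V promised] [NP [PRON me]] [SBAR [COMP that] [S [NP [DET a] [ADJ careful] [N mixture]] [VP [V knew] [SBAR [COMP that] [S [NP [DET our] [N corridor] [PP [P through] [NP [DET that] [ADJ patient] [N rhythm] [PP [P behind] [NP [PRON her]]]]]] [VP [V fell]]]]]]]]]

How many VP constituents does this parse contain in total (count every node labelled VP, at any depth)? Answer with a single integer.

3

Scanning left to right, an opening `[VP` appears at word positions 4, 12, 22 — 3 in total.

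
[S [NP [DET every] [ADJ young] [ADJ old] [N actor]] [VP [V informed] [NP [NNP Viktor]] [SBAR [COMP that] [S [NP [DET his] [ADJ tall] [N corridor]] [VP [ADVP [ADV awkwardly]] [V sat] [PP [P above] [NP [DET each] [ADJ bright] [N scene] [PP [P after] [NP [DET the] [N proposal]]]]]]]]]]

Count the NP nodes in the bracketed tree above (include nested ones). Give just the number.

5

Scanning left to right, an opening `[NP` appears at word positions 1, 6, 8, 14, 18 — 5 in total.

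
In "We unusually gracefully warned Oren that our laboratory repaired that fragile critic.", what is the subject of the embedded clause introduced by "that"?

our laboratory

"our laboratory" is the NP that combines with the VP headed by "repaired" to form the embedded clause introduced by "that" — the subject.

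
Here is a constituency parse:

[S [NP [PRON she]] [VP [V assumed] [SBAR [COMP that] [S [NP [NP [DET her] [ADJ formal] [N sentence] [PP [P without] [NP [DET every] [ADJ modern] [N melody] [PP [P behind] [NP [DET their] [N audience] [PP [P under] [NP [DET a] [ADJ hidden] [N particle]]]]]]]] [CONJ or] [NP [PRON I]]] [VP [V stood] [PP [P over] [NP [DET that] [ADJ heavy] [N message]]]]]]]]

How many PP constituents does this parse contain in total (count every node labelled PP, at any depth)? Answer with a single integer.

Scanning left to right, an opening `[PP` appears at word positions 7, 11, 14, 21 — 4 in total.

4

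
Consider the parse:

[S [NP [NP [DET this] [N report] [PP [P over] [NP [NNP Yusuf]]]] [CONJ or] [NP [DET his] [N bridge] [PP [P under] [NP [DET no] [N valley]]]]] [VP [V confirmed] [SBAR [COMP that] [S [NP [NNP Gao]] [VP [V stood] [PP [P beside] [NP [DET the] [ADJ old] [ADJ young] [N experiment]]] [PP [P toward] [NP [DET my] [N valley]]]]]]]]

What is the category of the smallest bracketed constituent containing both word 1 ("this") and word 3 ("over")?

NP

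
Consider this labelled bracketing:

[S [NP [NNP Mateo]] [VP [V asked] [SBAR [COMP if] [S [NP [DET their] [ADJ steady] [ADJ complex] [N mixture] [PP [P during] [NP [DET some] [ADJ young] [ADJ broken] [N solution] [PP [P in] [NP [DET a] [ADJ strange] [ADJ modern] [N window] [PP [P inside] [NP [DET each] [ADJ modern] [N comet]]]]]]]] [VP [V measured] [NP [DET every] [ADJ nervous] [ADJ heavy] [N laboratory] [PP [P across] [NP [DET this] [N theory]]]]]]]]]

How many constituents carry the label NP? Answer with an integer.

7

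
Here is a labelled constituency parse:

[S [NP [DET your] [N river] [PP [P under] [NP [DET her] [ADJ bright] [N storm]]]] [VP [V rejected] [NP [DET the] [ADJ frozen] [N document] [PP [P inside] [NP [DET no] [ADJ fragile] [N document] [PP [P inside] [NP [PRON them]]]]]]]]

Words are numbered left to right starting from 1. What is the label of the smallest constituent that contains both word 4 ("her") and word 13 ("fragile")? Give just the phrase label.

S

The smallest bracket enclosing both words is [S your river under her bright storm rejected the frozen document inside no fragile document inside them], so the label is S.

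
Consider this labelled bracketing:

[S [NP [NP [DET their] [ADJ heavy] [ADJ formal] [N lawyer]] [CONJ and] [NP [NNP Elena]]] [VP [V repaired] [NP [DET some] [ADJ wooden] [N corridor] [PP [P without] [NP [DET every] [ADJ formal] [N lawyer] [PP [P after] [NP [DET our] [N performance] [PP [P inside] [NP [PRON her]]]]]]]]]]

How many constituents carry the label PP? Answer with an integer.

3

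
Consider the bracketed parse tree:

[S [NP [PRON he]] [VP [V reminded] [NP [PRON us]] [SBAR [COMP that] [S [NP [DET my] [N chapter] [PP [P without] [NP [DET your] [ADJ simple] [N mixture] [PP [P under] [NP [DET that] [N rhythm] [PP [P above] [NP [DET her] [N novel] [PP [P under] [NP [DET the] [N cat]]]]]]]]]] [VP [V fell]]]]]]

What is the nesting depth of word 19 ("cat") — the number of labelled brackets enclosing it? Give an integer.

14

Path from the root down to the word: S → VP → SBAR → S → NP → PP → NP → PP → NP → PP → NP → PP → NP → N. That is 14 enclosing brackets.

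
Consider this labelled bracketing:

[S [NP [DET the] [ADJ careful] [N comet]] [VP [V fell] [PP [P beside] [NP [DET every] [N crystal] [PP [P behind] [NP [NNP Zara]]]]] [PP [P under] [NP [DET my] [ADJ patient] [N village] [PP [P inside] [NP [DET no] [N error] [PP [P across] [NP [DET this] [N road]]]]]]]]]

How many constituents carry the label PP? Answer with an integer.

5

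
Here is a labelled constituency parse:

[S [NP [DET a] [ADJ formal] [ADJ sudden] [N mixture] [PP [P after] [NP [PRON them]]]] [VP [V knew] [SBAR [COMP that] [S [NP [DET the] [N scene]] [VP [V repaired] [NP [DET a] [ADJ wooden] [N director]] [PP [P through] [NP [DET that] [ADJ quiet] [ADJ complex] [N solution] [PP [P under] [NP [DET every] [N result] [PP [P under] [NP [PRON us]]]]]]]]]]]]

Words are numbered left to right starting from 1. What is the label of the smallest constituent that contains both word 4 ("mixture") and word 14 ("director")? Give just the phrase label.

Both words fall inside [S a formal sudden mixture after them knew that the scene repaired a wooden director through that quiet complex solution under every result under us] (words 1–24), and no smaller constituent contains them both. Label: S.

S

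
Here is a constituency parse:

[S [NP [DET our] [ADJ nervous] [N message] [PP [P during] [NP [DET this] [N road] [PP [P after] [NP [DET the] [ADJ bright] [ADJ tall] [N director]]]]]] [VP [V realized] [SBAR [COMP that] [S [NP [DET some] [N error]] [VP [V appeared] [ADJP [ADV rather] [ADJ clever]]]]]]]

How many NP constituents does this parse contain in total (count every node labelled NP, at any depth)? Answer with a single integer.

Scanning left to right, an opening `[NP` appears at word positions 1, 5, 8, 14 — 4 in total.

4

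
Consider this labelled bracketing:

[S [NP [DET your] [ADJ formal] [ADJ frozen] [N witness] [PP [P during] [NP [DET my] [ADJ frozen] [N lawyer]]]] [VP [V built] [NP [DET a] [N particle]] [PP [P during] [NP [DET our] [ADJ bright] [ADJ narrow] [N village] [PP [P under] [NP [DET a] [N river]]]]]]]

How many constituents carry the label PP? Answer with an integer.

The PP constituents are: [PP during my frozen lawyer]; [PP during our bright narrow village under a river]; [PP under a river]. Total: 3.

3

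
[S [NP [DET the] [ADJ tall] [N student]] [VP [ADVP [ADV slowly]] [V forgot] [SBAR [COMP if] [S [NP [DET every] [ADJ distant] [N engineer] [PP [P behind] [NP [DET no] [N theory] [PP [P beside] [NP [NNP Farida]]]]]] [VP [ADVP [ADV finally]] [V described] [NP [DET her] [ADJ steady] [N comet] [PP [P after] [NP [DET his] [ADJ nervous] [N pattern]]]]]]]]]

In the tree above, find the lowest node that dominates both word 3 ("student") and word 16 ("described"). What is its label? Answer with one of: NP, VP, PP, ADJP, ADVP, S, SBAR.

Both words fall inside [S the tall student slowly forgot if every distant engineer behind no theory beside Farida finally described her steady comet after his nervous pattern] (words 1–23), and no smaller constituent contains them both. Label: S.

S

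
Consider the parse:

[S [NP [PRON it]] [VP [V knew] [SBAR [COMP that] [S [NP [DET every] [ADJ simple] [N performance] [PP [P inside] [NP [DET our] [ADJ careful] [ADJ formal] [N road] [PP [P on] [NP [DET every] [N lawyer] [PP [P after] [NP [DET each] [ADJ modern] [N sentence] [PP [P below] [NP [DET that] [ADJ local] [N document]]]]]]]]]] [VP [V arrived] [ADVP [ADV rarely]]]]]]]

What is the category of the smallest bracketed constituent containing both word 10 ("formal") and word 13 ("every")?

NP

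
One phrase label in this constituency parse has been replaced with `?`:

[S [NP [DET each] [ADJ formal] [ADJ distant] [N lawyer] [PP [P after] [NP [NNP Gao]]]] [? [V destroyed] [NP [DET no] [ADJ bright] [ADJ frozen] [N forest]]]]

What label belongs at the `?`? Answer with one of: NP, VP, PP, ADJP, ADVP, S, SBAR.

VP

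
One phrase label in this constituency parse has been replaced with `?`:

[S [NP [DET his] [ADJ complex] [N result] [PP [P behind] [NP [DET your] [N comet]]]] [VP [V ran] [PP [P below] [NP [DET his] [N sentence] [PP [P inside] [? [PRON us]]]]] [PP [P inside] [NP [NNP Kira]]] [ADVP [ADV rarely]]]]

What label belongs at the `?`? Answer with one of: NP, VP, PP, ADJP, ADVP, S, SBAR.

A constituent whose immediate children are PRON 'us' is a noun phrase: NP.

NP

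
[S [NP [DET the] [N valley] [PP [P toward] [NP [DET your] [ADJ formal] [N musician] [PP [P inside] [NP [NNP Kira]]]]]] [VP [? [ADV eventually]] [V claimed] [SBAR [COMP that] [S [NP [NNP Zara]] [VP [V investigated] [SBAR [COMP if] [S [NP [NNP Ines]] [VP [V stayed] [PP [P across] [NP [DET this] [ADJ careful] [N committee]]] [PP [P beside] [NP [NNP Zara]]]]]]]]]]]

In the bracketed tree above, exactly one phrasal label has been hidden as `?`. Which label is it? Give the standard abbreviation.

A constituent whose immediate children are ADV 'eventually' is an adverb phrase: ADVP.

ADVP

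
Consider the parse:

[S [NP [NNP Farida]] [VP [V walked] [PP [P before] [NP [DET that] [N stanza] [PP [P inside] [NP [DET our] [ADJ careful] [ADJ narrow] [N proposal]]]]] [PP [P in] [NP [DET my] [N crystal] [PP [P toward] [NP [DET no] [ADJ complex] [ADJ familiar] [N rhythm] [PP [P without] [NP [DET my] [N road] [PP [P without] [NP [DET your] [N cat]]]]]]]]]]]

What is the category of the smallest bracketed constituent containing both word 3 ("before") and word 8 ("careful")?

PP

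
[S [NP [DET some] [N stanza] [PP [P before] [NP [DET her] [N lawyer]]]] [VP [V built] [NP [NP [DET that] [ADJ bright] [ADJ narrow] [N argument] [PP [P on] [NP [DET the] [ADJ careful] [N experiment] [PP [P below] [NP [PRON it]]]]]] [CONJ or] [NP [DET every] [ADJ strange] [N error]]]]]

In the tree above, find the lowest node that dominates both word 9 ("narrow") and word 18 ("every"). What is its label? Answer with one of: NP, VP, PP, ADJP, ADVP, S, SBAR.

NP

The smallest bracket enclosing both words is [NP that bright narrow argument on the careful experiment below it or every strange error], so the label is NP.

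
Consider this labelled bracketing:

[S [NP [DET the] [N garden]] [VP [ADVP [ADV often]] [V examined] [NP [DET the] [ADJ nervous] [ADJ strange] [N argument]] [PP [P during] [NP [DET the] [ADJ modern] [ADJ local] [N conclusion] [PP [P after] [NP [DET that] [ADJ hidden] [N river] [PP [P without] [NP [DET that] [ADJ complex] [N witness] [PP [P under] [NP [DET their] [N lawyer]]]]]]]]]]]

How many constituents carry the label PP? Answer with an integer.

4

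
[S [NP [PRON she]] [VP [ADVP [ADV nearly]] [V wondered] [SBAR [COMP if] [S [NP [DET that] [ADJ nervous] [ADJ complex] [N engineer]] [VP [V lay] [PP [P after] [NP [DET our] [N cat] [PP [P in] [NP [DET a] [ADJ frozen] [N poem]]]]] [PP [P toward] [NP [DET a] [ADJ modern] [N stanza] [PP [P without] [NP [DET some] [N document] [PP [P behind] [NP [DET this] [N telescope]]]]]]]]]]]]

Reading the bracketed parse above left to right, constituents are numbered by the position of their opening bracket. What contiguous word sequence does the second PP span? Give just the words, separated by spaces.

in a frozen poem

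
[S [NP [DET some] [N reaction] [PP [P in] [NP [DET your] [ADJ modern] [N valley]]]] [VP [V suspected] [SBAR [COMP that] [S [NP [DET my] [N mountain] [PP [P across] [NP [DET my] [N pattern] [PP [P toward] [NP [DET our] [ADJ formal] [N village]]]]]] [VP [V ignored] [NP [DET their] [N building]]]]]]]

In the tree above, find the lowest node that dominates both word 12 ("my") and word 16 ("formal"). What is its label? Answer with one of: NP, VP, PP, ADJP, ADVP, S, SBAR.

NP

Word 12 lies under S → VP → SBAR → S → NP → PP → NP → DET; word 16 lies under S → VP → SBAR → S → NP → PP → NP → PP → NP → ADJ. The lowest shared node is the NP.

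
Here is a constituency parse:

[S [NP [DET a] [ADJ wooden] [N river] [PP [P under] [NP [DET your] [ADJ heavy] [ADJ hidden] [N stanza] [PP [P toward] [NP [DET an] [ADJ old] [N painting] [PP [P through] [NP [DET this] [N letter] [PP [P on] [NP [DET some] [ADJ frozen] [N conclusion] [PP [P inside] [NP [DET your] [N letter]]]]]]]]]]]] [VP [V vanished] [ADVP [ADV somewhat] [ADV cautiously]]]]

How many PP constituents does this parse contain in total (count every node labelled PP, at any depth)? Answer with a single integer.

Scanning left to right, an opening `[PP` appears at word positions 4, 9, 13, 16, 20 — 5 in total.

5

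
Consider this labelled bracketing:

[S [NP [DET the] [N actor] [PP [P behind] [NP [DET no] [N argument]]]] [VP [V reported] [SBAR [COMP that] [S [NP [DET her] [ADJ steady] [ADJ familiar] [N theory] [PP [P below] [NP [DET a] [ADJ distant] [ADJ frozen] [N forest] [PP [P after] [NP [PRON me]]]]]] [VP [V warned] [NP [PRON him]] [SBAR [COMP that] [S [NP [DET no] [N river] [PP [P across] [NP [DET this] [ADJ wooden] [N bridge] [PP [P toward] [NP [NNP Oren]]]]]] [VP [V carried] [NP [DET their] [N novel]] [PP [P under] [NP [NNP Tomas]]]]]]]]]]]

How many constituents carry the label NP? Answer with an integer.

11

Scanning left to right, an opening `[NP` appears at word positions 1, 4, 8, 13, 18, 20, 22, 25, 29, 31, 34 — 11 in total.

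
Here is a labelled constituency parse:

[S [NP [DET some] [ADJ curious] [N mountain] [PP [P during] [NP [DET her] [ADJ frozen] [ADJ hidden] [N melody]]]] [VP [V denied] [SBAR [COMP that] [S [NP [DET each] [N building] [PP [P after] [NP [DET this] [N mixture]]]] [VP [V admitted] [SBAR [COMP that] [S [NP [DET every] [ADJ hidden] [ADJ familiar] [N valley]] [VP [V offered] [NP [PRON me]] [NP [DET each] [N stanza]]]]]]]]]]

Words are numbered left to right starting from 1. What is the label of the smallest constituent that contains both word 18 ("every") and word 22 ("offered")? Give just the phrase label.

S

The smallest bracket enclosing both words is [S every hidden familiar valley offered me each stanza], so the label is S.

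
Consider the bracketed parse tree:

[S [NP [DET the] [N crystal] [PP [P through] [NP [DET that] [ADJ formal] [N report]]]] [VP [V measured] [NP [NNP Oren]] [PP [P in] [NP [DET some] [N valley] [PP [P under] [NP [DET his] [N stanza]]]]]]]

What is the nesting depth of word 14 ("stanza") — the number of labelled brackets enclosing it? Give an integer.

Counting open brackets not yet closed at "stanza": [S [VP [PP [NP [PP [NP [N = 7.

7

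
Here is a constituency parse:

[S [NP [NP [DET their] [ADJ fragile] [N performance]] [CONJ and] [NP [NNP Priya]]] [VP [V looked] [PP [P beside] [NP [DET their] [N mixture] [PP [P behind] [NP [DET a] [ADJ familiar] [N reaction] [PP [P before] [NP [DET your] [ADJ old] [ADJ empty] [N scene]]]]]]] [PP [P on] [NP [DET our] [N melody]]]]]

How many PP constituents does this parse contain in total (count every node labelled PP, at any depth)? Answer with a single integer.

Listing each PP by its span: [PP beside their mixture behind a familiar reaction before your old empty scene]; [PP behind a familiar reaction before your old empty scene]; [PP before your old empty scene]; [PP on our melody] — that makes 4.

4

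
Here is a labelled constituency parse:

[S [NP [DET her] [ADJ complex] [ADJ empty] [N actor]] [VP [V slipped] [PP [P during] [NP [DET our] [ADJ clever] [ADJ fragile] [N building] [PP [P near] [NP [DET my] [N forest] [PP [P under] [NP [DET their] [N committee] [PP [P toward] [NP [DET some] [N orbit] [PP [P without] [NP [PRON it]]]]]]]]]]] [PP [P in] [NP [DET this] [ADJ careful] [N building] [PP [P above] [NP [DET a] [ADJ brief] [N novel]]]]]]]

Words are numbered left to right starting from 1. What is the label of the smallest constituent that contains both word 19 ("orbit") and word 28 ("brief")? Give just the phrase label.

VP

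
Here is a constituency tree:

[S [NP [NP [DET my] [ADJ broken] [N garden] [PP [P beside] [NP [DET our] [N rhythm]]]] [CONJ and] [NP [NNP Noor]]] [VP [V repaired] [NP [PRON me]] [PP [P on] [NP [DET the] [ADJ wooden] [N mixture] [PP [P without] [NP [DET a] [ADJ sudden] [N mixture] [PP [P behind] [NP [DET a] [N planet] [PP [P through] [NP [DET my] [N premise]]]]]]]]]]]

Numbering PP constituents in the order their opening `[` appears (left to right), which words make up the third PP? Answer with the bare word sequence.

without a sudden mixture behind a planet through my premise

In left-to-right order the PP constituents are "beside our rhythm"; "on the wooden mixture without a sudden mixture behind a planet through my premise"; "without a sudden mixture behind a planet through my premise"; "behind a planet through my premise"; "through my premise". Number 3 is "without a sudden mixture behind a planet through my premise".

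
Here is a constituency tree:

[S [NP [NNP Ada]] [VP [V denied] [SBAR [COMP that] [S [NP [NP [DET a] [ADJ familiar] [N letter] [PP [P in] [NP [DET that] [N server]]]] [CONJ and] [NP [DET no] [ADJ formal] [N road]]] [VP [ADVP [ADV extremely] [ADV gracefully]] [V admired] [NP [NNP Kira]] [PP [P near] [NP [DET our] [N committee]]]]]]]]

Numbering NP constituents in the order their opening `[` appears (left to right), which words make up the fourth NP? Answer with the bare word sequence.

that server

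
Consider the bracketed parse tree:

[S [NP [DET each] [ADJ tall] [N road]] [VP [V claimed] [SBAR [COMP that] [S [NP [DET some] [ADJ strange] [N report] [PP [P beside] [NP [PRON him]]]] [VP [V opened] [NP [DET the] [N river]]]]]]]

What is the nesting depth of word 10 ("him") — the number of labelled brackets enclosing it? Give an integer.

The word sits inside PRON, which is inside NP, inside PP, inside NP, inside S, inside SBAR, inside VP, inside S — 8 brackets in all.

8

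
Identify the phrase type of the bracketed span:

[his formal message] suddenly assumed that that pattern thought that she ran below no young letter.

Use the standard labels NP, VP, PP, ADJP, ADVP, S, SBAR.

"message" is the head of the bracketed span, so the span is a noun phrase: NP.

NP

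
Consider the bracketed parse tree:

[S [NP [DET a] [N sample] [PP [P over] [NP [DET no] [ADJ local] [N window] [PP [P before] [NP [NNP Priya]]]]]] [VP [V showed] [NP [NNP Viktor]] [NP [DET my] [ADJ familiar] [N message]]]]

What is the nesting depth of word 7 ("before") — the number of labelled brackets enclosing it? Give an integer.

Path from the root down to the word: S → NP → PP → NP → PP → P. That is 6 enclosing brackets.

6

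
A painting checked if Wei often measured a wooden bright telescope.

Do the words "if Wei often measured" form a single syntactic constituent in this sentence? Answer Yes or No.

"if" belongs to the complementizer "if" while "measured" belongs to the clause "Wei often measured a wooden bright telescope"; a span that runs across that boundary is not a single phrase.

No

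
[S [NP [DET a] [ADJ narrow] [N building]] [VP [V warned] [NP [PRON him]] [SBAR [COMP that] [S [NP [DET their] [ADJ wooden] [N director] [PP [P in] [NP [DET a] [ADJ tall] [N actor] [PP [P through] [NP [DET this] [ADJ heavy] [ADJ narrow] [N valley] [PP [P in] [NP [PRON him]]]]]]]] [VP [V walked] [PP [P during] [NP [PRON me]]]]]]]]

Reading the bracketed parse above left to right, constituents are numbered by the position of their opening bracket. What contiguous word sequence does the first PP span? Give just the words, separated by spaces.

The PP opening brackets appear, in order, over: "in a tall actor through this heavy narrow valley in him"; "through this heavy narrow valley in him"; "in him"; "during me". The first one spans "in a tall actor through this heavy narrow valley in him".

in a tall actor through this heavy narrow valley in him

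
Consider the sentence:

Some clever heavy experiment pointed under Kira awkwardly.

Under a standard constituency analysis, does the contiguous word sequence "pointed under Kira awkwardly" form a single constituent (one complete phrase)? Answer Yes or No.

The sequence corresponds to a single VP node — the verb phrase "pointed under Kira awkwardly".

Yes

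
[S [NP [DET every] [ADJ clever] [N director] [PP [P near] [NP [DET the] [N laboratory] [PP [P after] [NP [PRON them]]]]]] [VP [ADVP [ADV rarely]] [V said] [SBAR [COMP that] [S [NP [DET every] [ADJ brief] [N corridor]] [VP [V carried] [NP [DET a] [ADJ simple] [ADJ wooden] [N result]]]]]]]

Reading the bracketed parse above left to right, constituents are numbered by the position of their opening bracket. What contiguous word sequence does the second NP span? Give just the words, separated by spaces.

Opening `[NP` markers occur at word positions 1, 5, 8, 12, 16; the second of these opens the constituent [NP the laboratory after them].

the laboratory after them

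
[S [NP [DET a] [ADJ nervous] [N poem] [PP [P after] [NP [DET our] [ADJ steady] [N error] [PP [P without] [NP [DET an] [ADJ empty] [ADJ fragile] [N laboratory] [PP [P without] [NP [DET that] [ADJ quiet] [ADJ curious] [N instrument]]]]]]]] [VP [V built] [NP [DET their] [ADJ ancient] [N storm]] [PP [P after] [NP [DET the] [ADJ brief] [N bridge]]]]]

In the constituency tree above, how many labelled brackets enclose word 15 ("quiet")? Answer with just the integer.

9

Counting open brackets not yet closed at "quiet": [S [NP [PP [NP [PP [NP [PP [NP [ADJ = 9.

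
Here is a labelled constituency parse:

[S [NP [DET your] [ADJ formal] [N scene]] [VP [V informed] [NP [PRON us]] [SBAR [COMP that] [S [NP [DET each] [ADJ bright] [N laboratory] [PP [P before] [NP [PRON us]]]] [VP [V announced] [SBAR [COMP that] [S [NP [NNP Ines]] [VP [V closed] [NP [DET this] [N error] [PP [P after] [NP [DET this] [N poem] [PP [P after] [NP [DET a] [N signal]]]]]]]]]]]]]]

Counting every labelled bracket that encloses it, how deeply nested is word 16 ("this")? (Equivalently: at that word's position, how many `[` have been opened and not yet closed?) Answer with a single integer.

10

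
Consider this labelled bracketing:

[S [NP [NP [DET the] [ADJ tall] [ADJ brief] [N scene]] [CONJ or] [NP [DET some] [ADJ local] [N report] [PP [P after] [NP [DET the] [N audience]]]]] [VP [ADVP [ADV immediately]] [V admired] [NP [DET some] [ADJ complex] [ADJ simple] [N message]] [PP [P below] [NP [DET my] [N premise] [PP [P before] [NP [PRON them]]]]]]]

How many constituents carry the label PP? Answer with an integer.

3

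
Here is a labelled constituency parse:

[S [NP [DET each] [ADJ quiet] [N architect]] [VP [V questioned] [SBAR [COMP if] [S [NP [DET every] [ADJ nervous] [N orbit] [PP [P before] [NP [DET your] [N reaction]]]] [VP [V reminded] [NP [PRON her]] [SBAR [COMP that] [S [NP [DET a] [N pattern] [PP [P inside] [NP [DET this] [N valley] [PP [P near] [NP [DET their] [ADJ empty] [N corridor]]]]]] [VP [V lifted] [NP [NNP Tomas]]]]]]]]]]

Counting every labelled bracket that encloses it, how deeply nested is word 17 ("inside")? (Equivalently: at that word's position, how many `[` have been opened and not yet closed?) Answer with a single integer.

10

The word sits inside P, which is inside PP, inside NP, inside S, inside SBAR, inside VP, inside S, inside SBAR, inside VP, inside S — 10 brackets in all.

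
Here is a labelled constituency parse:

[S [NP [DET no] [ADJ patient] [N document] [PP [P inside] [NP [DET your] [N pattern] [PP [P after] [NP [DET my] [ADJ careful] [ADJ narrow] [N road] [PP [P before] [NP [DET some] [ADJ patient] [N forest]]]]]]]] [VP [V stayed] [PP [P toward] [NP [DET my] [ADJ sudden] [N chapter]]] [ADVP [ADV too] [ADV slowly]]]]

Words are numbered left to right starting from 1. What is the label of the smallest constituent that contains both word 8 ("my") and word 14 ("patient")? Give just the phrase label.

NP

Both words fall inside [NP my careful narrow road before some patient forest] (words 8–15), and no smaller constituent contains them both. Label: NP.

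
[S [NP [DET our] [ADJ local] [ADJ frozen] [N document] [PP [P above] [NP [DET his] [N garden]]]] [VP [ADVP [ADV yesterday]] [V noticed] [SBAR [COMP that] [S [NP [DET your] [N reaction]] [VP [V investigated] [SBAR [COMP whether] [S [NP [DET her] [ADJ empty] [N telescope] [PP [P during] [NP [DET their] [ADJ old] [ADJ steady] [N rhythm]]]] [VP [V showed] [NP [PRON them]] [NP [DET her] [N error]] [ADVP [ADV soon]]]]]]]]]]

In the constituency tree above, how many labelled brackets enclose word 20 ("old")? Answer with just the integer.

11

Counting open brackets not yet closed at "old": [S [VP [SBAR [S [VP [SBAR [S [NP [PP [NP [ADJ = 11.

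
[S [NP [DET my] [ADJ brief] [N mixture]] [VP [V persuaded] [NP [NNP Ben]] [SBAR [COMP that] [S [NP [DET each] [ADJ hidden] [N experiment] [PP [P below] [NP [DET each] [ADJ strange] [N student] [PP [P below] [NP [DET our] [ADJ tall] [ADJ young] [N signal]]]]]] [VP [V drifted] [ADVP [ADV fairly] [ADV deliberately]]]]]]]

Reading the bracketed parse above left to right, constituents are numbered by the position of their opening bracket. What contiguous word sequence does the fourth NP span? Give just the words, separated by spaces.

The NP opening brackets appear, in order, over: "my brief mixture"; "Ben"; "each hidden experiment below each strange student below our tall young signal"; "each strange student below our tall young signal"; "our tall young signal". The fourth one spans "each strange student below our tall young signal".

each strange student below our tall young signal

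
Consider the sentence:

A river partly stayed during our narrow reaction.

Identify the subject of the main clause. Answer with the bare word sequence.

a river

In the main clause the verb is "stayed"; the NP preceding it, "a river", is the subject.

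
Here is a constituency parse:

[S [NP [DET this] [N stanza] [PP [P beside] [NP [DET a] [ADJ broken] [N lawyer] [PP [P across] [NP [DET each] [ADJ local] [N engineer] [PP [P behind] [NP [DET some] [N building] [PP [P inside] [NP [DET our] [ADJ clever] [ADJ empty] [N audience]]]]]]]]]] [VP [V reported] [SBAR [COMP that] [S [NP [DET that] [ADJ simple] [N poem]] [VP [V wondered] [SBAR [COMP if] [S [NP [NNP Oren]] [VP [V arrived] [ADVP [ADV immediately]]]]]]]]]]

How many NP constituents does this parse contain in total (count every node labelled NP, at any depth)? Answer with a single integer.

7

Listing each NP by its span: [NP this stanza beside a broken lawyer across each local engineer behind some building inside our clever empty audience]; [NP a broken lawyer across each local engineer behind some building inside our clever empty audience]; [NP each local engineer behind some building inside our clever empty audience]; [NP some building inside our clever empty audience]; [NP our clever empty audience]; [NP that simple poem] … — that makes 7.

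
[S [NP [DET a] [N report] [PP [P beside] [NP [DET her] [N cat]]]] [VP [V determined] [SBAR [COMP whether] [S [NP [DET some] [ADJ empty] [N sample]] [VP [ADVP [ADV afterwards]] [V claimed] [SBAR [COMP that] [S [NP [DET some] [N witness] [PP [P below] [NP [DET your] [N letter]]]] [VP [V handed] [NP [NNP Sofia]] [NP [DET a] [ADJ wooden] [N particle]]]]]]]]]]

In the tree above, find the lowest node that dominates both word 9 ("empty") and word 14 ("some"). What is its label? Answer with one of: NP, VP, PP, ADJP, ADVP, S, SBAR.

S

Both words fall inside [S some empty sample afterwards claimed that some witness below your letter handed Sofia a wooden particle] (words 8–23), and no smaller constituent contains them both. Label: S.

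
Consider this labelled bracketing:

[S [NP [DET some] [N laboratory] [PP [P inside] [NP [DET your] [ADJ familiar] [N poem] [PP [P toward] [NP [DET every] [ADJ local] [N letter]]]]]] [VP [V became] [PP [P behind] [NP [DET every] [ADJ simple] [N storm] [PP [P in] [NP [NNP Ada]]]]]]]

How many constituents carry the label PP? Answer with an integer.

4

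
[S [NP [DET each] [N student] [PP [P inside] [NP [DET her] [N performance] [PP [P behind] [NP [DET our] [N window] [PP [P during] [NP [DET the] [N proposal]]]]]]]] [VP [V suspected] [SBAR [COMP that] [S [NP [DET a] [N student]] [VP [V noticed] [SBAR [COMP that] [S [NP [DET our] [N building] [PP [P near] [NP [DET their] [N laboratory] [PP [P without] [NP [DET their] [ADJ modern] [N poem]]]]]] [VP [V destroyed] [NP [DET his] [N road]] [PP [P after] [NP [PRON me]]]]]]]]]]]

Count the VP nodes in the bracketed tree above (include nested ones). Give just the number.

The VP constituents are: [VP suspected that a student noticed that our building near their laboratory without their modern poem destroyed his road after me]; [VP noticed that our building near their laboratory without their modern poem destroyed his road after me]; [VP destroyed his road after me]. Total: 3.

3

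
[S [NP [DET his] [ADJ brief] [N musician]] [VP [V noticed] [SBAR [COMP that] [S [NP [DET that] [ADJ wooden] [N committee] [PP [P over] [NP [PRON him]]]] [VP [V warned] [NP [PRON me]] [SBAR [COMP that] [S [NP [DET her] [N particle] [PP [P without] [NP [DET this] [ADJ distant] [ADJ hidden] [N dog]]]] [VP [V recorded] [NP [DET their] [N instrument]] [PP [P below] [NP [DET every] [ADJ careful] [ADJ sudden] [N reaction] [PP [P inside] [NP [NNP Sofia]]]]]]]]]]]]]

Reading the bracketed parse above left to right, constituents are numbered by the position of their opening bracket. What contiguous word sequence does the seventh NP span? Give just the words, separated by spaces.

their instrument

In left-to-right order the NP constituents are "his brief musician"; "that wooden committee over him"; "him"; "me"; "her particle without this distant hidden dog"; "this distant hidden dog"; "their instrument"; "every careful sudden reaction inside Sofia"; "Sofia". Number 7 is "their instrument".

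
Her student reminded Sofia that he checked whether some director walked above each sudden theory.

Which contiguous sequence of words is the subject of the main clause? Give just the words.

her student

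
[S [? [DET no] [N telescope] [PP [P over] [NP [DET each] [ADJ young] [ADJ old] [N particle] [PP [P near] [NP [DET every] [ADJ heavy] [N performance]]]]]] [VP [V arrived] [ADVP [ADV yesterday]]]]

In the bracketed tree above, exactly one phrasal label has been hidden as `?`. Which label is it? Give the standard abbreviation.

NP

The `?` node immediately contains: DET 'no', N 'telescope', PP. That is the internal structure of a noun phrase, so the label is NP.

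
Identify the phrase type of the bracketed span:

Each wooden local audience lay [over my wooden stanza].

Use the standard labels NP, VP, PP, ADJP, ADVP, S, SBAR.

PP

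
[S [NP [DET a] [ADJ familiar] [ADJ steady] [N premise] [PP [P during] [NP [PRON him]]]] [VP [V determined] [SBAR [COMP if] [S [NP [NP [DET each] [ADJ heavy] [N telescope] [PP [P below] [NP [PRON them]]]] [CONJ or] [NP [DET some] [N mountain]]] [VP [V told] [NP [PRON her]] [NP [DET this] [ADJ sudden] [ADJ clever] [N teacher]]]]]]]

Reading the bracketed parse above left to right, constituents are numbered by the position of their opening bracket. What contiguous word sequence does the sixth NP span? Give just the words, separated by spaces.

some mountain

Opening `[NP` markers occur at word positions 1, 6, 9, 9, 13, 15, 18, 19; the sixth of these opens the constituent [NP some mountain].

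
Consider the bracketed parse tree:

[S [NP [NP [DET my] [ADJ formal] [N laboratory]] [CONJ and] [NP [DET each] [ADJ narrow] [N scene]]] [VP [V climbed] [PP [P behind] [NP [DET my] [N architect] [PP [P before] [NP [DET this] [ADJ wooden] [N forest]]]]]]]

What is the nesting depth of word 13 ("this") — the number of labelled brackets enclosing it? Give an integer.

7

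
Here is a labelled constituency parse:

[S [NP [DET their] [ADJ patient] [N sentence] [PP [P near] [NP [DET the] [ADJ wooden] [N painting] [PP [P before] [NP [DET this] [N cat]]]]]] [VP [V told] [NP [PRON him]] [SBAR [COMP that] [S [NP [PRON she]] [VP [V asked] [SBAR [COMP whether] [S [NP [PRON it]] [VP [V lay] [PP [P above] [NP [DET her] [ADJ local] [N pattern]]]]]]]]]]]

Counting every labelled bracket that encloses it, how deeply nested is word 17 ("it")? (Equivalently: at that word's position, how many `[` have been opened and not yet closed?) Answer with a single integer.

9

The word sits inside PRON, which is inside NP, inside S, inside SBAR, inside VP, inside S, inside SBAR, inside VP, inside S — 9 brackets in all.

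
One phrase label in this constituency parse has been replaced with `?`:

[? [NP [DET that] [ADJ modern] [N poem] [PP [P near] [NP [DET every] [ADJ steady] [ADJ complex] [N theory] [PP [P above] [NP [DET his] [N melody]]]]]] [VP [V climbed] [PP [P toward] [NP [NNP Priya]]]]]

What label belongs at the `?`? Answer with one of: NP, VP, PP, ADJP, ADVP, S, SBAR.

The `?` node immediately contains: NP, VP. That is the internal structure of a clause, so the label is S.

S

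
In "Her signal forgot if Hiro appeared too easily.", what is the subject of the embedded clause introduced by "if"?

Hiro

The subject of the embedded clause introduced by "if" is the NP immediately before the verb "appeared": "Hiro".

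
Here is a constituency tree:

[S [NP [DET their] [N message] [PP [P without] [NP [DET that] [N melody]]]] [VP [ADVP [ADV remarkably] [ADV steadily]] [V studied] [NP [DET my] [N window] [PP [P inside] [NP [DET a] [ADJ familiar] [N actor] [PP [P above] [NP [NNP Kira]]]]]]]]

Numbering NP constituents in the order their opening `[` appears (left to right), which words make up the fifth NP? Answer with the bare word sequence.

Opening `[NP` markers occur at word positions 1, 4, 9, 12, 16; the fifth of these opens the constituent [NP Kira].

Kira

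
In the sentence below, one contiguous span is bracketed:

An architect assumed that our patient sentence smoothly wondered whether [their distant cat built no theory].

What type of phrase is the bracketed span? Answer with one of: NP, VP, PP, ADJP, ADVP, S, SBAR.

The bracketed span "their distant cat built no theory" is headed by "built", making it a clause (S).

S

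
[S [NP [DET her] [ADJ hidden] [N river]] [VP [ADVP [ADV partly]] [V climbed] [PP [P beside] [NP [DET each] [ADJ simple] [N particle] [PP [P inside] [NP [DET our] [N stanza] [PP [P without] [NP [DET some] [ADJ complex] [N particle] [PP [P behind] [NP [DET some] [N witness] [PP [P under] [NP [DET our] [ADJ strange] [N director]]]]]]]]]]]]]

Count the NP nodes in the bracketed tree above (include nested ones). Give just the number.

Scanning left to right, an opening `[NP` appears at word positions 1, 7, 11, 14, 18, 21 — 6 in total.

6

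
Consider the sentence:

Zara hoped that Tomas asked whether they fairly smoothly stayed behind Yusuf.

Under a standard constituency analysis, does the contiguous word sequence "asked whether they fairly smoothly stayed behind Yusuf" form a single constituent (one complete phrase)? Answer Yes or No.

Yes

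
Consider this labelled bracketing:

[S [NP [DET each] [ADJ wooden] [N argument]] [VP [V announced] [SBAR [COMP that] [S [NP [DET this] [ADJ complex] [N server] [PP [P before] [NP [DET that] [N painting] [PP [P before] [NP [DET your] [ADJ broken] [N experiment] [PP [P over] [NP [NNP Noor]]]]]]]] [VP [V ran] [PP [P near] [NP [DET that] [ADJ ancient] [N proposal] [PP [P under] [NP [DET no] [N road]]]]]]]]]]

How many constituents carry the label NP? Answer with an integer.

7

Listing each NP by its span: [NP each wooden argument]; [NP this complex server before that painting before your broken experiment over Noor]; [NP that painting before your broken experiment over Noor]; [NP your broken experiment over Noor]; [NP Noor]; [NP that ancient proposal under no road] … — that makes 7.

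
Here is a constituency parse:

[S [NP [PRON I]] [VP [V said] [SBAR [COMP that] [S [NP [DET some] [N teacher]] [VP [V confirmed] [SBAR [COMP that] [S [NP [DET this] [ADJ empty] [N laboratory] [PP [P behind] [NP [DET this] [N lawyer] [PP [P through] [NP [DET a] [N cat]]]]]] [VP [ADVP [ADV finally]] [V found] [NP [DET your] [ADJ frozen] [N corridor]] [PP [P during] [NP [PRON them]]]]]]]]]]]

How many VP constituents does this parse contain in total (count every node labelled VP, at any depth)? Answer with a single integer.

3

Listing each VP by its span: [VP said that some teacher confirmed that this empty laboratory behind this lawyer through a cat finally found your frozen corridor during them]; [VP confirmed that this empty laboratory behind this lawyer through a cat finally found your frozen corridor during them]; [VP finally found your frozen corridor during them] — that makes 3.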